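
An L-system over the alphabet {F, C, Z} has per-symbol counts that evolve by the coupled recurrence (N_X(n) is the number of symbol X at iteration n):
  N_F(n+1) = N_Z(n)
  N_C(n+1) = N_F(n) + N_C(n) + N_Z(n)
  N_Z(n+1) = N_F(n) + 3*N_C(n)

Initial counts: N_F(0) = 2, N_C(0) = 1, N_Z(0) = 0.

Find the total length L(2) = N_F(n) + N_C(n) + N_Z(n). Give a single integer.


Answer: 22

Derivation:
Step 0: N_F=2, N_C=1, N_Z=0, L=3
Step 1: N_F=0, N_C=3, N_Z=5, L=8
Step 2: N_F=5, N_C=8, N_Z=9, L=22


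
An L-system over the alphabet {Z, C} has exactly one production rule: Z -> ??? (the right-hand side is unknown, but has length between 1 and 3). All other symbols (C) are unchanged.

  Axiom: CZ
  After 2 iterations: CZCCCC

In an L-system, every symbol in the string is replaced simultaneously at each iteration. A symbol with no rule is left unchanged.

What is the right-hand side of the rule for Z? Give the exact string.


Trying Z -> ZCC:
  Step 0: CZ
  Step 1: CZCC
  Step 2: CZCCCC
Matches the given result.

Answer: ZCC


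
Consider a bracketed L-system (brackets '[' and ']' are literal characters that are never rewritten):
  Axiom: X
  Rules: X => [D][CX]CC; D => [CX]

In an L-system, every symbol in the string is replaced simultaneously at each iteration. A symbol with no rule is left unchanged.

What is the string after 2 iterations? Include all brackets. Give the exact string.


Answer: [[CX]][C[D][CX]CC]CC

Derivation:
Step 0: X
Step 1: [D][CX]CC
Step 2: [[CX]][C[D][CX]CC]CC


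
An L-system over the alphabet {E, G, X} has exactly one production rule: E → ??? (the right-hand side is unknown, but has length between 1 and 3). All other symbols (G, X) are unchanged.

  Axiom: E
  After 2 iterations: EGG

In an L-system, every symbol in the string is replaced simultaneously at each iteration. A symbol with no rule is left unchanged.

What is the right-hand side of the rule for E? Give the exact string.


Answer: EG

Derivation:
Trying E → EG:
  Step 0: E
  Step 1: EG
  Step 2: EGG
Matches the given result.


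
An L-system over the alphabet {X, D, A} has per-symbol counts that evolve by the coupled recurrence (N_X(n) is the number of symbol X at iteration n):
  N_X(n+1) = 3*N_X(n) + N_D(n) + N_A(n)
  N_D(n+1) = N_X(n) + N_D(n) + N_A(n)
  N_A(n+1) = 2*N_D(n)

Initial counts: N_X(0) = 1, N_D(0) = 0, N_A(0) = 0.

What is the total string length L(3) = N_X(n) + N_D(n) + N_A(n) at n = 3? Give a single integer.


Step 0: N_X=1, N_D=0, N_A=0, L=1
Step 1: N_X=3, N_D=1, N_A=0, L=4
Step 2: N_X=10, N_D=4, N_A=2, L=16
Step 3: N_X=36, N_D=16, N_A=8, L=60

Answer: 60


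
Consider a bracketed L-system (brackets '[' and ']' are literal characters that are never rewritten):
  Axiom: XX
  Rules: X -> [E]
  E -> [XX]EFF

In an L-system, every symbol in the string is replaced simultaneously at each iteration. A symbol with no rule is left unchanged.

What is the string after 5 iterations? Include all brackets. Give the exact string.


Step 0: XX
Step 1: [E][E]
Step 2: [[XX]EFF][[XX]EFF]
Step 3: [[[E][E]][XX]EFFFF][[[E][E]][XX]EFFFF]
Step 4: [[[[XX]EFF][[XX]EFF]][[E][E]][XX]EFFFFFF][[[[XX]EFF][[XX]EFF]][[E][E]][XX]EFFFFFF]
Step 5: [[[[[E][E]][XX]EFFFF][[[E][E]][XX]EFFFF]][[[XX]EFF][[XX]EFF]][[E][E]][XX]EFFFFFFFF][[[[[E][E]][XX]EFFFF][[[E][E]][XX]EFFFF]][[[XX]EFF][[XX]EFF]][[E][E]][XX]EFFFFFFFF]

Answer: [[[[[E][E]][XX]EFFFF][[[E][E]][XX]EFFFF]][[[XX]EFF][[XX]EFF]][[E][E]][XX]EFFFFFFFF][[[[[E][E]][XX]EFFFF][[[E][E]][XX]EFFFF]][[[XX]EFF][[XX]EFF]][[E][E]][XX]EFFFFFFFF]


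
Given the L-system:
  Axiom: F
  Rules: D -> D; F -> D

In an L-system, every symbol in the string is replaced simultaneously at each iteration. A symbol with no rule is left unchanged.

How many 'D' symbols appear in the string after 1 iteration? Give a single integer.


Answer: 1

Derivation:
Step 0: F  (0 'D')
Step 1: D  (1 'D')


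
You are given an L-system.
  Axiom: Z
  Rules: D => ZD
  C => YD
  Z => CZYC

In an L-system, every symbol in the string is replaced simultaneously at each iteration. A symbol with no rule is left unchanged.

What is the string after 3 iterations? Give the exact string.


Answer: YZDYDCZYCYYDYYZD

Derivation:
Step 0: Z
Step 1: CZYC
Step 2: YDCZYCYYD
Step 3: YZDYDCZYCYYDYYZD


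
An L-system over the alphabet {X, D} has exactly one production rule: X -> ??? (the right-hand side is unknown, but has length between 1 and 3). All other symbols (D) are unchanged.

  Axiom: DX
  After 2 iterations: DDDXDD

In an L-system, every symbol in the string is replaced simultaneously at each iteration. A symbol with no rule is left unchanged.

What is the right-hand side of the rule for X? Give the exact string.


Trying X -> DXD:
  Step 0: DX
  Step 1: DDXD
  Step 2: DDDXDD
Matches the given result.

Answer: DXD


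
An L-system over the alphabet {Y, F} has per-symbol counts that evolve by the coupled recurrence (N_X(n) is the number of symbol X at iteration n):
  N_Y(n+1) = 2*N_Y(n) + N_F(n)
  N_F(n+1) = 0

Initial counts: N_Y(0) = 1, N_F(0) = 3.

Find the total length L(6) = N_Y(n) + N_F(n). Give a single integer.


Answer: 160

Derivation:
Step 0: N_Y=1, N_F=3, L=4
Step 1: N_Y=5, N_F=0, L=5
Step 2: N_Y=10, N_F=0, L=10
Step 3: N_Y=20, N_F=0, L=20
Step 4: N_Y=40, N_F=0, L=40
Step 5: N_Y=80, N_F=0, L=80
Step 6: N_Y=160, N_F=0, L=160


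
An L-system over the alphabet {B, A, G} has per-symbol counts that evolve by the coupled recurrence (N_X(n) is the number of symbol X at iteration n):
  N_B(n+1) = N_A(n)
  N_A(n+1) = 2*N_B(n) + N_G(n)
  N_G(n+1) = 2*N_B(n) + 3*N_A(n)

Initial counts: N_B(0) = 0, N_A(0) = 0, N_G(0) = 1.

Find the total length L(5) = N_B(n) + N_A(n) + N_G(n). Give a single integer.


Step 0: N_B=0, N_A=0, N_G=1, L=1
Step 1: N_B=0, N_A=1, N_G=0, L=1
Step 2: N_B=1, N_A=0, N_G=3, L=4
Step 3: N_B=0, N_A=5, N_G=2, L=7
Step 4: N_B=5, N_A=2, N_G=15, L=22
Step 5: N_B=2, N_A=25, N_G=16, L=43

Answer: 43


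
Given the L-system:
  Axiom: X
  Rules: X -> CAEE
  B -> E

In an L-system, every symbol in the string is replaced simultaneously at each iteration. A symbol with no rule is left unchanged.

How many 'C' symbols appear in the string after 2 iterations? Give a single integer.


Answer: 1

Derivation:
Step 0: X  (0 'C')
Step 1: CAEE  (1 'C')
Step 2: CAEE  (1 'C')


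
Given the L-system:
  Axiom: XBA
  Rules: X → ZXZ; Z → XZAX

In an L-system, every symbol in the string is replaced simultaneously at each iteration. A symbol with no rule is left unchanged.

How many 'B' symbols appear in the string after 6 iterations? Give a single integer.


Answer: 1

Derivation:
Step 0: length=3, 'B' count=1
Step 1: length=5, 'B' count=1
Step 2: length=13, 'B' count=1
Step 3: length=35, 'B' count=1
Step 4: length=103, 'B' count=1
Step 5: length=305, 'B' count=1
Step 6: length=913, 'B' count=1
Final string: XZAXZXZXZAXZXZXZAXAZXZAXZAXZXZXZAXZXZXZAXAZXZXZAXZXZXZAXZXZXZAXAZXZXZAXZXZXZAXZXZXZAXAZXZAXZAXZXZXZAXZXZXZAXAZXZXZAXZXZXZAXZXZXZAXAZXZXZAXZXZXZAXZXZXZAXAZXZAXZAXZXZXZAXAZXZXZAXAZXZXZAXZXZXZAXZXZXZAXAZXZAXZAXZXZXZAXZXZXZAXAZXZAXZAXZXZXZAXZXZXZAXAZXZXZAXZXZXZAXZXZXZAXAZXZXZAXZXZXZAXZXZXZAXAZXZAXZAXZXZXZAXZXZXZAXAZXZXZAXZXZXZAXZXZXZAXAZXZXZAXZXZXZAXZXZXZAXAZXZAXZAXZXZXZAXAZXZXZAXAZXZXZAXZXZXZAXZXZXZAXAZXZXZAXZXZXZAXZXZXZAXAZXZAXZAXZXZXZAXZXZXZAXAZXZXZAXZXZXZAXZXZXZAXAZXZXZAXZXZXZAXZXZXZAXAZXZAXZAXZXZXZAXZXZXZAXAZXZXZAXZXZXZAXZXZXZAXAZXZXZAXZXZXZAXZXZXZAXAZXZAXZAXZXZXZAXAZXZXZAXAZXZXZAXZXZXZAXZXZXZAXAZXZXZAXZXZXZAXZXZXZAXAZXZAXZAXZXZXZAXZXZXZAXAZXZXZAXZXZXZAXZXZXZAXAZXZXZAXZXZXZAXZXZXZAXAZXZAXZAXZXZXZAXZXZXZAXAZXZXZAXZXZXZAXZXZXZAXAZXZXZAXZXZXZAXZXZXZAXAZXZAXZAXZXZXZAXAZXZXZAXAZXZXZAXZXZXZAXZXZXZAXAZXZAXZAXZXZXZAXZXZXZAXAZXZAXZAXZXZXZAXZXZXZAXAZXZXZAXZXZXZAXZXZXZAXAZXZXZAXZXZXZAXZXZXZAXAZXZAXZAXZXZXZAXBA


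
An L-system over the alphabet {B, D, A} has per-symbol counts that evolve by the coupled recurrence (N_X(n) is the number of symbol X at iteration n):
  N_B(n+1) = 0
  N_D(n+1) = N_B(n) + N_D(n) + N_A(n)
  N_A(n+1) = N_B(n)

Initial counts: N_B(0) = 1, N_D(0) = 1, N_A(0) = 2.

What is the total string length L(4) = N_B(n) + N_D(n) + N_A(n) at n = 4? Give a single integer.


Answer: 5

Derivation:
Step 0: N_B=1, N_D=1, N_A=2, L=4
Step 1: N_B=0, N_D=4, N_A=1, L=5
Step 2: N_B=0, N_D=5, N_A=0, L=5
Step 3: N_B=0, N_D=5, N_A=0, L=5
Step 4: N_B=0, N_D=5, N_A=0, L=5


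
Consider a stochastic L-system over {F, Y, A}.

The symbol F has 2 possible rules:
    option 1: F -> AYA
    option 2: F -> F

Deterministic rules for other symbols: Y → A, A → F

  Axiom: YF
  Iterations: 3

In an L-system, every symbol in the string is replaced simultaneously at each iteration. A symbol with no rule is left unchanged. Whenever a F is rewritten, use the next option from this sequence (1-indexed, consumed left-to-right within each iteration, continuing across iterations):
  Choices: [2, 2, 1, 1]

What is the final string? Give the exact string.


Step 0: YF
Step 1: AF  (used choices [2])
Step 2: FF  (used choices [2])
Step 3: AYAAYA  (used choices [1, 1])

Answer: AYAAYA


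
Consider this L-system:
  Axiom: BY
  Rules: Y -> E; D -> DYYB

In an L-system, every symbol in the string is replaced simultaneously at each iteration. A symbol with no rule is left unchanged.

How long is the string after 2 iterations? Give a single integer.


Answer: 2

Derivation:
Step 0: length = 2
Step 1: length = 2
Step 2: length = 2


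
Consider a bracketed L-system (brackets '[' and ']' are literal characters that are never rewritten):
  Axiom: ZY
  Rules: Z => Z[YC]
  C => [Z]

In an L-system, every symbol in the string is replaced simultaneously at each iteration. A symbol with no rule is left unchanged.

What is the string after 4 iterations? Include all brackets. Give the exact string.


Step 0: ZY
Step 1: Z[YC]Y
Step 2: Z[YC][Y[Z]]Y
Step 3: Z[YC][Y[Z]][Y[Z[YC]]]Y
Step 4: Z[YC][Y[Z]][Y[Z[YC]]][Y[Z[YC][Y[Z]]]]Y

Answer: Z[YC][Y[Z]][Y[Z[YC]]][Y[Z[YC][Y[Z]]]]Y


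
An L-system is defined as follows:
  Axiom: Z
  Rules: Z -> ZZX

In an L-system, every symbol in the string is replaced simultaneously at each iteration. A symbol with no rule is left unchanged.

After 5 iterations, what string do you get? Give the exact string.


Answer: ZZXZZXXZZXZZXXXZZXZZXXZZXZZXXXXZZXZZXXZZXZZXXXZZXZZXXZZXZZXXXXX

Derivation:
Step 0: Z
Step 1: ZZX
Step 2: ZZXZZXX
Step 3: ZZXZZXXZZXZZXXX
Step 4: ZZXZZXXZZXZZXXXZZXZZXXZZXZZXXXX
Step 5: ZZXZZXXZZXZZXXXZZXZZXXZZXZZXXXXZZXZZXXZZXZZXXXZZXZZXXZZXZZXXXXX


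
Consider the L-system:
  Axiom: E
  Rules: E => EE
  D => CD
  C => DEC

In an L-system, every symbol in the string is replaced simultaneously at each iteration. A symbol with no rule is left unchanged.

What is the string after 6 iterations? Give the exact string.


Answer: EEEEEEEEEEEEEEEEEEEEEEEEEEEEEEEEEEEEEEEEEEEEEEEEEEEEEEEEEEEEEEEE

Derivation:
Step 0: E
Step 1: EE
Step 2: EEEE
Step 3: EEEEEEEE
Step 4: EEEEEEEEEEEEEEEE
Step 5: EEEEEEEEEEEEEEEEEEEEEEEEEEEEEEEE
Step 6: EEEEEEEEEEEEEEEEEEEEEEEEEEEEEEEEEEEEEEEEEEEEEEEEEEEEEEEEEEEEEEEE


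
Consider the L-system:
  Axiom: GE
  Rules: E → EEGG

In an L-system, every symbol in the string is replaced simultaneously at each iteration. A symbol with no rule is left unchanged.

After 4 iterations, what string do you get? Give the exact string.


Answer: GEEGGEEGGGGEEGGEEGGGGGGEEGGEEGGGGEEGGEEGGGGGGGG

Derivation:
Step 0: GE
Step 1: GEEGG
Step 2: GEEGGEEGGGG
Step 3: GEEGGEEGGGGEEGGEEGGGGGG
Step 4: GEEGGEEGGGGEEGGEEGGGGGGEEGGEEGGGGEEGGEEGGGGGGGG


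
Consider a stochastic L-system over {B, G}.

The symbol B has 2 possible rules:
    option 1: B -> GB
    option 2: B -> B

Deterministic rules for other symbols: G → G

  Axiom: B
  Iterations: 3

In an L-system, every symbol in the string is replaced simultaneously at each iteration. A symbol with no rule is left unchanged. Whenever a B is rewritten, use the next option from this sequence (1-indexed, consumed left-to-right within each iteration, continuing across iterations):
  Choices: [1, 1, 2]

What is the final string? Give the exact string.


Step 0: B
Step 1: GB  (used choices [1])
Step 2: GGB  (used choices [1])
Step 3: GGB  (used choices [2])

Answer: GGB


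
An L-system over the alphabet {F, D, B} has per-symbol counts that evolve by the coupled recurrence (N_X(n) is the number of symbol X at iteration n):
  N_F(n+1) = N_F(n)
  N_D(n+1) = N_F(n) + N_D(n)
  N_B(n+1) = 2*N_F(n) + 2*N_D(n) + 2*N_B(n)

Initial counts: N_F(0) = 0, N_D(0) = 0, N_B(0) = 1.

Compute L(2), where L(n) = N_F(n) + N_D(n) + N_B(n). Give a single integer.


Answer: 4

Derivation:
Step 0: N_F=0, N_D=0, N_B=1, L=1
Step 1: N_F=0, N_D=0, N_B=2, L=2
Step 2: N_F=0, N_D=0, N_B=4, L=4


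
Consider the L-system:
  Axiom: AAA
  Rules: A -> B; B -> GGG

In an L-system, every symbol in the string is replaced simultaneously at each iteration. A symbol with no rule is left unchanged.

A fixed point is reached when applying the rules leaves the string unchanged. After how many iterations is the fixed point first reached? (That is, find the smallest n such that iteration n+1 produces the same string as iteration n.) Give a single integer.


Answer: 2

Derivation:
Step 0: AAA
Step 1: BBB
Step 2: GGGGGGGGG
Step 3: GGGGGGGGG  (unchanged — fixed point at step 2)


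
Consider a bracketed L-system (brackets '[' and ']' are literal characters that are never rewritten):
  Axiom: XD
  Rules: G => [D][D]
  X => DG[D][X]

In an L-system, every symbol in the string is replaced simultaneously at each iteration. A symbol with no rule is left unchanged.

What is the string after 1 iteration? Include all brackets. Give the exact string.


Answer: DG[D][X]D

Derivation:
Step 0: XD
Step 1: DG[D][X]D


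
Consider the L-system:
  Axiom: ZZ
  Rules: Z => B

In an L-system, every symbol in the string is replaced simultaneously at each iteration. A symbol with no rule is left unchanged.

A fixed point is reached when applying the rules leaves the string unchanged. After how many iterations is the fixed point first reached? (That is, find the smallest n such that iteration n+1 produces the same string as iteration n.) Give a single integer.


Answer: 1

Derivation:
Step 0: ZZ
Step 1: BB
Step 2: BB  (unchanged — fixed point at step 1)


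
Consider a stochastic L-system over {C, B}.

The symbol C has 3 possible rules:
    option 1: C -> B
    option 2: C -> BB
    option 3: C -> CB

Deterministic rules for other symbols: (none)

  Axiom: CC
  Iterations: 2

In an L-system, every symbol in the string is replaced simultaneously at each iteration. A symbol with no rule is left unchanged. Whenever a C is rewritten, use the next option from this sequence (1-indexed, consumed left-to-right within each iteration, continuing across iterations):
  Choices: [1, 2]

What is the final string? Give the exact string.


Answer: BBB

Derivation:
Step 0: CC
Step 1: BBB  (used choices [1, 2])
Step 2: BBB  (used choices [])


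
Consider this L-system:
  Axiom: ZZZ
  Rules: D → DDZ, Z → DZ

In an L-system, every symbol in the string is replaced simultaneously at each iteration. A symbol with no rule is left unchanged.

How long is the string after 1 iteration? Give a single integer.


Step 0: length = 3
Step 1: length = 6

Answer: 6


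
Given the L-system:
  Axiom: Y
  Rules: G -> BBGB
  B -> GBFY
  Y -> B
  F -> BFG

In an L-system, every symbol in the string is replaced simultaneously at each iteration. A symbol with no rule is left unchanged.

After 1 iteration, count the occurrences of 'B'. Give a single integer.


Step 0: Y  (0 'B')
Step 1: B  (1 'B')

Answer: 1


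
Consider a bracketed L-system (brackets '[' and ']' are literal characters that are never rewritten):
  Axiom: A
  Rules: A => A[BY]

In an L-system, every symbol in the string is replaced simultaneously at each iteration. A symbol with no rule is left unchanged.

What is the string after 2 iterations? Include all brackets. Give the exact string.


Step 0: A
Step 1: A[BY]
Step 2: A[BY][BY]

Answer: A[BY][BY]


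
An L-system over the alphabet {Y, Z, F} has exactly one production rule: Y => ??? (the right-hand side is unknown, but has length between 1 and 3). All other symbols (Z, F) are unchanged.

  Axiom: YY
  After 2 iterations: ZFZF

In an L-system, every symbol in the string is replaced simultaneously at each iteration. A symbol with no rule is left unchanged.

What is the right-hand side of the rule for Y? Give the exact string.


Answer: ZF

Derivation:
Trying Y => ZF:
  Step 0: YY
  Step 1: ZFZF
  Step 2: ZFZF
Matches the given result.


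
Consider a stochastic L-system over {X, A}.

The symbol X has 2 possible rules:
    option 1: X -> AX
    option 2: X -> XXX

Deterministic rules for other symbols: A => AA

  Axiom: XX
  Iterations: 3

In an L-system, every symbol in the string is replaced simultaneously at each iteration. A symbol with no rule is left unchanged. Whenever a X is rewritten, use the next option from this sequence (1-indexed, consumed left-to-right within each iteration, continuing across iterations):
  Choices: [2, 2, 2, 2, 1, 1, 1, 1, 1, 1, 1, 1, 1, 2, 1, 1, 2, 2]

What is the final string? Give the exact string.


Answer: AXAXAXAXAXXXXAAAXAAAXAAXXXAAXXX

Derivation:
Step 0: XX
Step 1: XXXXXX  (used choices [2, 2])
Step 2: XXXXXXAXAXAXAX  (used choices [2, 2, 1, 1, 1, 1])
Step 3: AXAXAXAXAXXXXAAAXAAAXAAXXXAAXXX  (used choices [1, 1, 1, 1, 1, 2, 1, 1, 2, 2])


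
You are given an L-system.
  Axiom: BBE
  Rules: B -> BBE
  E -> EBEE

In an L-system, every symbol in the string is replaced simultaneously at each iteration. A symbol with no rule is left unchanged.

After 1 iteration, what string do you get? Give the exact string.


Step 0: BBE
Step 1: BBEBBEEBEE

Answer: BBEBBEEBEE


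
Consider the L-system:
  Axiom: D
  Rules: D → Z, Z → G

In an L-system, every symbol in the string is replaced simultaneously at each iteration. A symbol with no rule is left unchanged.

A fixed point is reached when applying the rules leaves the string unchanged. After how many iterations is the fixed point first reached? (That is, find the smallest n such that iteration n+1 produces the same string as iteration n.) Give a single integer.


Answer: 2

Derivation:
Step 0: D
Step 1: Z
Step 2: G
Step 3: G  (unchanged — fixed point at step 2)


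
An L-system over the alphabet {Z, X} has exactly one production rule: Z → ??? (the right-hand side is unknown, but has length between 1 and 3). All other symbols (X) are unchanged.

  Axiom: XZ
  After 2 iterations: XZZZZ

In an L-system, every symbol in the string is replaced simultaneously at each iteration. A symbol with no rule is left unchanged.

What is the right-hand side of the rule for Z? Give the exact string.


Answer: ZZ

Derivation:
Trying Z → ZZ:
  Step 0: XZ
  Step 1: XZZ
  Step 2: XZZZZ
Matches the given result.


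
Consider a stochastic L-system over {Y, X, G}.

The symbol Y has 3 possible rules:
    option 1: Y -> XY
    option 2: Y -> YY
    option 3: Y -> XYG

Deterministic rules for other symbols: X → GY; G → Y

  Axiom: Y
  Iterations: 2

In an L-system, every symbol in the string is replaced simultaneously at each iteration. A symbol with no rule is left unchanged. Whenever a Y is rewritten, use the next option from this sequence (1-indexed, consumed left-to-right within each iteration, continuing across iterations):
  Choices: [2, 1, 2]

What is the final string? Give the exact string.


Answer: XYYY

Derivation:
Step 0: Y
Step 1: YY  (used choices [2])
Step 2: XYYY  (used choices [1, 2])


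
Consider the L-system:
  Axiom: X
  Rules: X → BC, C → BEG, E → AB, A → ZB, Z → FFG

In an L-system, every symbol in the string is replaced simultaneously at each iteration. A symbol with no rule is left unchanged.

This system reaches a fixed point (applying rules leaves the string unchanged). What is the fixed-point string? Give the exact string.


Answer: BBFFGBBG

Derivation:
Step 0: X
Step 1: BC
Step 2: BBEG
Step 3: BBABG
Step 4: BBZBBG
Step 5: BBFFGBBG
Step 6: BBFFGBBG  (unchanged — fixed point at step 5)


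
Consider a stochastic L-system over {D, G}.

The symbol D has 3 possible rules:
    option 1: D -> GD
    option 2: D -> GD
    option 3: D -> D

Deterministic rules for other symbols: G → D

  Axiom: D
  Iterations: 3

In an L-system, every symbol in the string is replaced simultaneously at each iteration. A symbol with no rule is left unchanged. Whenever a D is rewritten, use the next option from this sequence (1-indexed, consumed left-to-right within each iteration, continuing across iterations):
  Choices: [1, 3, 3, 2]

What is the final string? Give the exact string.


Answer: DGD

Derivation:
Step 0: D
Step 1: GD  (used choices [1])
Step 2: DD  (used choices [3])
Step 3: DGD  (used choices [3, 2])


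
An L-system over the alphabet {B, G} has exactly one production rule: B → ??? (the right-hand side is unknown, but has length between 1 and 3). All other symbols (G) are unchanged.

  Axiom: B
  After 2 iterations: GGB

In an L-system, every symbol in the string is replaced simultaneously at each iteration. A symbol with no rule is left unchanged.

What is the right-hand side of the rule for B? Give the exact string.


Trying B → GB:
  Step 0: B
  Step 1: GB
  Step 2: GGB
Matches the given result.

Answer: GB


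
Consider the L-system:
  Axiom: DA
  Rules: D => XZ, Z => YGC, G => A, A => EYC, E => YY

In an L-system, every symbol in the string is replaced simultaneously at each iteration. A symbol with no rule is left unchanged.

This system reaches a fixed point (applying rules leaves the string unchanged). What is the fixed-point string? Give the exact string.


Answer: XYYYYCCYYYC

Derivation:
Step 0: DA
Step 1: XZEYC
Step 2: XYGCYYYC
Step 3: XYACYYYC
Step 4: XYEYCCYYYC
Step 5: XYYYYCCYYYC
Step 6: XYYYYCCYYYC  (unchanged — fixed point at step 5)


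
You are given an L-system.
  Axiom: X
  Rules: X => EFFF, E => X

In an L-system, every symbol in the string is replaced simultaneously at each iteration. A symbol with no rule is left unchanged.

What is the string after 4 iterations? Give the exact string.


Step 0: X
Step 1: EFFF
Step 2: XFFF
Step 3: EFFFFFF
Step 4: XFFFFFF

Answer: XFFFFFF


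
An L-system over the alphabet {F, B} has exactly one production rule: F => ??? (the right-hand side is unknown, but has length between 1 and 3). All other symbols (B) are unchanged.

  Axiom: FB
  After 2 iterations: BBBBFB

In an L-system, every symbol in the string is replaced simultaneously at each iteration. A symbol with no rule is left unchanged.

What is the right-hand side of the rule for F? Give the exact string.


Trying F => BBF:
  Step 0: FB
  Step 1: BBFB
  Step 2: BBBBFB
Matches the given result.

Answer: BBF


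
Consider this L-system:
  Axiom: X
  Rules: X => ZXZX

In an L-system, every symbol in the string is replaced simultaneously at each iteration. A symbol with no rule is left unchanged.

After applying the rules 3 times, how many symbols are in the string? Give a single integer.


Step 0: length = 1
Step 1: length = 4
Step 2: length = 10
Step 3: length = 22

Answer: 22


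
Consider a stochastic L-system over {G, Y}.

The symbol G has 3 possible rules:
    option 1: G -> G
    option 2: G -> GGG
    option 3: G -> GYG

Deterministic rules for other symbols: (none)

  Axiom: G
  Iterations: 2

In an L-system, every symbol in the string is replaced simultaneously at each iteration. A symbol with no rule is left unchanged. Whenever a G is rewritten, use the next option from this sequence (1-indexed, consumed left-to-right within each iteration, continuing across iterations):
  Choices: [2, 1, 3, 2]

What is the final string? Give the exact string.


Step 0: G
Step 1: GGG  (used choices [2])
Step 2: GGYGGGG  (used choices [1, 3, 2])

Answer: GGYGGGG


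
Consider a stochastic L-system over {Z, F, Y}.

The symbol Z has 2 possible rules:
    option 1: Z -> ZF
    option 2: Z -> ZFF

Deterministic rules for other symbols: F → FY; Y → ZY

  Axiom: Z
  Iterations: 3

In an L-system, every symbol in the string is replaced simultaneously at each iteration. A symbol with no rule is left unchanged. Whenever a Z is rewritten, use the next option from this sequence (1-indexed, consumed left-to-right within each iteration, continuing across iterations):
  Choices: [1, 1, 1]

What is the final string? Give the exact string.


Answer: ZFFYFYZY

Derivation:
Step 0: Z
Step 1: ZF  (used choices [1])
Step 2: ZFFY  (used choices [1])
Step 3: ZFFYFYZY  (used choices [1])


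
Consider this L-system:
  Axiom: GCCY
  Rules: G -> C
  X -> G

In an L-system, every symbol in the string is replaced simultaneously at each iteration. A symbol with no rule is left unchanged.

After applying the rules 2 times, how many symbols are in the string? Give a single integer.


Step 0: length = 4
Step 1: length = 4
Step 2: length = 4

Answer: 4


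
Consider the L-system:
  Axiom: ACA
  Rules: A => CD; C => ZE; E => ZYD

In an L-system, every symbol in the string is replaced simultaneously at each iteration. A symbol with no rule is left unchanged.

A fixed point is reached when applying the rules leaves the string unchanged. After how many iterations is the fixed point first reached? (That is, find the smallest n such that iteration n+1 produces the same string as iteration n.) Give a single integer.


Answer: 3

Derivation:
Step 0: ACA
Step 1: CDZECD
Step 2: ZEDZZYDZED
Step 3: ZZYDDZZYDZZYDD
Step 4: ZZYDDZZYDZZYDD  (unchanged — fixed point at step 3)


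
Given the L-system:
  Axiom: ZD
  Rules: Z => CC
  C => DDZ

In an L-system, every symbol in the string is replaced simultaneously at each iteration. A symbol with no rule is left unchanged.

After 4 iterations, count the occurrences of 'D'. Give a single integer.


Step 0: ZD  (1 'D')
Step 1: CCD  (1 'D')
Step 2: DDZDDZD  (5 'D')
Step 3: DDCCDDCCD  (5 'D')
Step 4: DDDDZDDZDDDDZDDZD  (13 'D')

Answer: 13


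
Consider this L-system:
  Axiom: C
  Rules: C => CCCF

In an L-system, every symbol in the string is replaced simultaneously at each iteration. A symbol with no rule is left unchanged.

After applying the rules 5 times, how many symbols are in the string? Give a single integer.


Answer: 364

Derivation:
Step 0: length = 1
Step 1: length = 4
Step 2: length = 13
Step 3: length = 40
Step 4: length = 121
Step 5: length = 364


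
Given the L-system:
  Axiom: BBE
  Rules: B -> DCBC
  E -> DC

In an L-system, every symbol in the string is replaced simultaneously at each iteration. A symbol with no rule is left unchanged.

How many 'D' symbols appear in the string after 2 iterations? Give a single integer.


Step 0: BBE  (0 'D')
Step 1: DCBCDCBCDC  (3 'D')
Step 2: DCDCBCCDCDCBCCDC  (5 'D')

Answer: 5


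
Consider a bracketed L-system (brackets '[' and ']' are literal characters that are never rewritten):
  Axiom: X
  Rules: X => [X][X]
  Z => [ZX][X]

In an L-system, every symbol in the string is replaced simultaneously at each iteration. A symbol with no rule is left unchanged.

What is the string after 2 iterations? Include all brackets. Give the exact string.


Answer: [[X][X]][[X][X]]

Derivation:
Step 0: X
Step 1: [X][X]
Step 2: [[X][X]][[X][X]]


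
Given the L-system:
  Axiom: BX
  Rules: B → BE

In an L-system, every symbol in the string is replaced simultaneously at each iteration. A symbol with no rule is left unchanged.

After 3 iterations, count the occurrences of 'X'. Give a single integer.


Step 0: BX  (1 'X')
Step 1: BEX  (1 'X')
Step 2: BEEX  (1 'X')
Step 3: BEEEX  (1 'X')

Answer: 1


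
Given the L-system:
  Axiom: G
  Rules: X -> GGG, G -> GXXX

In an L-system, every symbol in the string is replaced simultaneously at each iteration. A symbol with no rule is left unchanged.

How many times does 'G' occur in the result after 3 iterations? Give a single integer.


Step 0: G  (1 'G')
Step 1: GXXX  (1 'G')
Step 2: GXXXGGGGGGGGG  (10 'G')
Step 3: GXXXGGGGGGGGGGXXXGXXXGXXXGXXXGXXXGXXXGXXXGXXXGXXX  (19 'G')

Answer: 19


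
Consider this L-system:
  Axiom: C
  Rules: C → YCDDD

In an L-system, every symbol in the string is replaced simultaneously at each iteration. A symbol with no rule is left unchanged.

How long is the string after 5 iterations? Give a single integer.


Answer: 21

Derivation:
Step 0: length = 1
Step 1: length = 5
Step 2: length = 9
Step 3: length = 13
Step 4: length = 17
Step 5: length = 21


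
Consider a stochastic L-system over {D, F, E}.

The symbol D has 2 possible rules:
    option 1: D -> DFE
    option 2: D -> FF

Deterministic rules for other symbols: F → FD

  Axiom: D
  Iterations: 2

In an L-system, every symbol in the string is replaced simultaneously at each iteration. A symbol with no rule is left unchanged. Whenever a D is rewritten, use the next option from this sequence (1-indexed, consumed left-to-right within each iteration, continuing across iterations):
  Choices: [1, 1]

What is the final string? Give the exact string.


Step 0: D
Step 1: DFE  (used choices [1])
Step 2: DFEFDE  (used choices [1])

Answer: DFEFDE


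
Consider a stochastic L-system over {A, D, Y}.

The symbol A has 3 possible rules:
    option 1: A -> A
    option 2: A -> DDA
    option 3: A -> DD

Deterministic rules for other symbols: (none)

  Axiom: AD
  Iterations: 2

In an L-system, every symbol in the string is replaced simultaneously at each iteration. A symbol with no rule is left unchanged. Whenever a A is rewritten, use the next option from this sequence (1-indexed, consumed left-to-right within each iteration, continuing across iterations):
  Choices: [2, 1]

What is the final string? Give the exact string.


Answer: DDAD

Derivation:
Step 0: AD
Step 1: DDAD  (used choices [2])
Step 2: DDAD  (used choices [1])


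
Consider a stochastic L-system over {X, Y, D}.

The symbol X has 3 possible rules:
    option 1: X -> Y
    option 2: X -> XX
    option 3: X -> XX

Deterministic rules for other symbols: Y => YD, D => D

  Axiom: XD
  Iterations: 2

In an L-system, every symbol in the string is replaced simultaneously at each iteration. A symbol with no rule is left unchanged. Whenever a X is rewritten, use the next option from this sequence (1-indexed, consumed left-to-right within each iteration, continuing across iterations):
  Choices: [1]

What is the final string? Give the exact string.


Answer: YDD

Derivation:
Step 0: XD
Step 1: YD  (used choices [1])
Step 2: YDD  (used choices [])


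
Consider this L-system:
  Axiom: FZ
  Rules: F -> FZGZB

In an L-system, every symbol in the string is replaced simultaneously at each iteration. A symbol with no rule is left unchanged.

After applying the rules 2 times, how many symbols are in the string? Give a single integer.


Step 0: length = 2
Step 1: length = 6
Step 2: length = 10

Answer: 10


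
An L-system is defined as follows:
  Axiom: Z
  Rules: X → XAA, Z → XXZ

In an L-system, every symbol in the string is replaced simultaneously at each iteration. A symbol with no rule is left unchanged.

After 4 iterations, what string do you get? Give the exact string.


Answer: XAAAAAAXAAAAAAXAAAAXAAAAXAAXAAXXZ

Derivation:
Step 0: Z
Step 1: XXZ
Step 2: XAAXAAXXZ
Step 3: XAAAAXAAAAXAAXAAXXZ
Step 4: XAAAAAAXAAAAAAXAAAAXAAAAXAAXAAXXZ


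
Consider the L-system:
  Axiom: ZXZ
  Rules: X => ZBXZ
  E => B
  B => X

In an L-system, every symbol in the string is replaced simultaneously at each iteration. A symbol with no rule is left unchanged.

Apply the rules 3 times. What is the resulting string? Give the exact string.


Answer: ZZZBXZZXZBXZZZZ

Derivation:
Step 0: ZXZ
Step 1: ZZBXZZ
Step 2: ZZXZBXZZZ
Step 3: ZZZBXZZXZBXZZZZ


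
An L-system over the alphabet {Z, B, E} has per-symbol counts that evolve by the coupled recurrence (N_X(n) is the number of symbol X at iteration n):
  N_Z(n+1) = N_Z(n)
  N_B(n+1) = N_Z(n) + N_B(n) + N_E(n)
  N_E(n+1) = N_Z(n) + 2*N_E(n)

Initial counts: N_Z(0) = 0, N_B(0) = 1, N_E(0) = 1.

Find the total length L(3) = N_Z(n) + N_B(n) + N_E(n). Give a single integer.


Answer: 16

Derivation:
Step 0: N_Z=0, N_B=1, N_E=1, L=2
Step 1: N_Z=0, N_B=2, N_E=2, L=4
Step 2: N_Z=0, N_B=4, N_E=4, L=8
Step 3: N_Z=0, N_B=8, N_E=8, L=16


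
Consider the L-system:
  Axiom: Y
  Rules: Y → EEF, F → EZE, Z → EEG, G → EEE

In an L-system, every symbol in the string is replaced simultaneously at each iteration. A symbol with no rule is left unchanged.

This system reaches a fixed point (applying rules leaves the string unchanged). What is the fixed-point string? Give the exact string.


Answer: EEEEEEEEE

Derivation:
Step 0: Y
Step 1: EEF
Step 2: EEEZE
Step 3: EEEEEGE
Step 4: EEEEEEEEE
Step 5: EEEEEEEEE  (unchanged — fixed point at step 4)


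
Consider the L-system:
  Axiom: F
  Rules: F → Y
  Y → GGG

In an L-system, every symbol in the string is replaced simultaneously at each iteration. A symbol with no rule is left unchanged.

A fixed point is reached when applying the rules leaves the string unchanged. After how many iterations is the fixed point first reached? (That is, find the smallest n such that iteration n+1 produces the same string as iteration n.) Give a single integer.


Answer: 2

Derivation:
Step 0: F
Step 1: Y
Step 2: GGG
Step 3: GGG  (unchanged — fixed point at step 2)


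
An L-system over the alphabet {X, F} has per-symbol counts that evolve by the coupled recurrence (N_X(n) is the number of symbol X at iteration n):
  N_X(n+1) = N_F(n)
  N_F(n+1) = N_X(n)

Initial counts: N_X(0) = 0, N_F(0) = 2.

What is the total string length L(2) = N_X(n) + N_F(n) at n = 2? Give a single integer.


Answer: 2

Derivation:
Step 0: N_X=0, N_F=2, L=2
Step 1: N_X=2, N_F=0, L=2
Step 2: N_X=0, N_F=2, L=2


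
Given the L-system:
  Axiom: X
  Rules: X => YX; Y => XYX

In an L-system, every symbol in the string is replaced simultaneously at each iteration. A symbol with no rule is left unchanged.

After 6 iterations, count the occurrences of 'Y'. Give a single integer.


Step 0: X  (0 'Y')
Step 1: YX  (1 'Y')
Step 2: XYXYX  (2 'Y')
Step 3: YXXYXYXXYXYX  (5 'Y')
Step 4: XYXYXYXXYXYXXYXYXYXXYXYXXYXYX  (12 'Y')
Step 5: YXXYXYXXYXYXXYXYXYXXYXYXXYXYXYXXYXYXXYXYXXYXYXYXXYXYXXYXYXYXXYXYXXYXYX  (29 'Y')
Step 6: XYXYXYXXYXYXXYXYXYXXYXYXXYXYXYXXYXYXXYXYXXYXYXYXXYXYXXYXYXYXXYXYXXYXYXXYXYXYXXYXYXXYXYXYXXYXYXXYXYXYXXYXYXXYXYXXYXYXYXXYXYXXYXYXYXXYXYXXYXYXXYXYXYXXYXYXXYXYXYXXYXYXXYXYX  (70 'Y')

Answer: 70


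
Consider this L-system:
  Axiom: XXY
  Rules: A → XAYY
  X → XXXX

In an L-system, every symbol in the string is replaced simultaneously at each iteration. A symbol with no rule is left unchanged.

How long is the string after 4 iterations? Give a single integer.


Step 0: length = 3
Step 1: length = 9
Step 2: length = 33
Step 3: length = 129
Step 4: length = 513

Answer: 513


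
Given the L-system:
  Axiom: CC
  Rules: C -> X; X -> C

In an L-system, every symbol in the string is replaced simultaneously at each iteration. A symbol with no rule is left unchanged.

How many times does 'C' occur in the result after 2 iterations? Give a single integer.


Step 0: CC  (2 'C')
Step 1: XX  (0 'C')
Step 2: CC  (2 'C')

Answer: 2


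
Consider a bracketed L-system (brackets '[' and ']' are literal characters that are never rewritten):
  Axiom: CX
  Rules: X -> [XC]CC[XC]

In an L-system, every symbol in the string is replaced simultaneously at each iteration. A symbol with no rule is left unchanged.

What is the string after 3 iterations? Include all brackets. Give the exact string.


Answer: C[[[XC]CC[XC]C]CC[[XC]CC[XC]C]C]CC[[[XC]CC[XC]C]CC[[XC]CC[XC]C]C]

Derivation:
Step 0: CX
Step 1: C[XC]CC[XC]
Step 2: C[[XC]CC[XC]C]CC[[XC]CC[XC]C]
Step 3: C[[[XC]CC[XC]C]CC[[XC]CC[XC]C]C]CC[[[XC]CC[XC]C]CC[[XC]CC[XC]C]C]


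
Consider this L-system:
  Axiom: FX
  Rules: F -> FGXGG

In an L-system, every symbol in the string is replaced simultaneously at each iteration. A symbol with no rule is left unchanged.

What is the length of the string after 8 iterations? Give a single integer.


Step 0: length = 2
Step 1: length = 6
Step 2: length = 10
Step 3: length = 14
Step 4: length = 18
Step 5: length = 22
Step 6: length = 26
Step 7: length = 30
Step 8: length = 34

Answer: 34


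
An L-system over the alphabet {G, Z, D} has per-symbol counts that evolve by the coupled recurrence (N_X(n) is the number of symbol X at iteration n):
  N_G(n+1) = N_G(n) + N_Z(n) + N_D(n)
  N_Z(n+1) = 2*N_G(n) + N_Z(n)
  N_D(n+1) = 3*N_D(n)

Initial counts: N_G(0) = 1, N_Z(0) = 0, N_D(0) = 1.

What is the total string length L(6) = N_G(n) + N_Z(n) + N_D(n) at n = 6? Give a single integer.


Answer: 2018

Derivation:
Step 0: N_G=1, N_Z=0, N_D=1, L=2
Step 1: N_G=2, N_Z=2, N_D=3, L=7
Step 2: N_G=7, N_Z=6, N_D=9, L=22
Step 3: N_G=22, N_Z=20, N_D=27, L=69
Step 4: N_G=69, N_Z=64, N_D=81, L=214
Step 5: N_G=214, N_Z=202, N_D=243, L=659
Step 6: N_G=659, N_Z=630, N_D=729, L=2018


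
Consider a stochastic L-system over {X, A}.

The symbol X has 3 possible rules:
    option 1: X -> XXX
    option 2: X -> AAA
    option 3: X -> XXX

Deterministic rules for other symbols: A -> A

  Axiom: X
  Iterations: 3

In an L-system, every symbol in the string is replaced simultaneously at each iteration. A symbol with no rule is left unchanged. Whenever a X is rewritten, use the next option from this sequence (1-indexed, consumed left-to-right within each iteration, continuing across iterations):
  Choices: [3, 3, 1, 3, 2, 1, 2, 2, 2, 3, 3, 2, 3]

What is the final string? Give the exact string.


Answer: AAAXXXAAAAAAAAAXXXXXXAAAXXX

Derivation:
Step 0: X
Step 1: XXX  (used choices [3])
Step 2: XXXXXXXXX  (used choices [3, 1, 3])
Step 3: AAAXXXAAAAAAAAAXXXXXXAAAXXX  (used choices [2, 1, 2, 2, 2, 3, 3, 2, 3])


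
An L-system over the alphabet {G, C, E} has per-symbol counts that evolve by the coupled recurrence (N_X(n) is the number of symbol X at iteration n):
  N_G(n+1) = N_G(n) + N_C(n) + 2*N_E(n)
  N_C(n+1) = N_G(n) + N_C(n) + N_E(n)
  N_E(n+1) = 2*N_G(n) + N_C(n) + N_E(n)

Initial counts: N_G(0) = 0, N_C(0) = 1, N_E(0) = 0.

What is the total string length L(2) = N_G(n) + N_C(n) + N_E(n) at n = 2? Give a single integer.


Answer: 11

Derivation:
Step 0: N_G=0, N_C=1, N_E=0, L=1
Step 1: N_G=1, N_C=1, N_E=1, L=3
Step 2: N_G=4, N_C=3, N_E=4, L=11


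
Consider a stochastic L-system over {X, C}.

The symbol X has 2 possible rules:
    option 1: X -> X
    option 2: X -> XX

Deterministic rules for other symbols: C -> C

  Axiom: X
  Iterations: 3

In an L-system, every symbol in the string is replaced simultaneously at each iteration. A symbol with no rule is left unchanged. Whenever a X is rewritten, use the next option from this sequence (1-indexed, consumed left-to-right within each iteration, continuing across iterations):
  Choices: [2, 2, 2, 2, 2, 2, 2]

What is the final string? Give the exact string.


Step 0: X
Step 1: XX  (used choices [2])
Step 2: XXXX  (used choices [2, 2])
Step 3: XXXXXXXX  (used choices [2, 2, 2, 2])

Answer: XXXXXXXX


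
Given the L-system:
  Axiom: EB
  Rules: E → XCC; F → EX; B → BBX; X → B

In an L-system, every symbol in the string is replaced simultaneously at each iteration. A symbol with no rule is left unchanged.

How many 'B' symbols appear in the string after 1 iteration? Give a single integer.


Step 0: EB  (1 'B')
Step 1: XCCBBX  (2 'B')

Answer: 2


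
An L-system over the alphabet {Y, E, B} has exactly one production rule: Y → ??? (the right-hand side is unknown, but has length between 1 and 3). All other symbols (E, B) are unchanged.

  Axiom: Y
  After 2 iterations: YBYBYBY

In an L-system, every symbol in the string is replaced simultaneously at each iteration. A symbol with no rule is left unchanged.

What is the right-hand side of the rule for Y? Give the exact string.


Trying Y → YBY:
  Step 0: Y
  Step 1: YBY
  Step 2: YBYBYBY
Matches the given result.

Answer: YBY


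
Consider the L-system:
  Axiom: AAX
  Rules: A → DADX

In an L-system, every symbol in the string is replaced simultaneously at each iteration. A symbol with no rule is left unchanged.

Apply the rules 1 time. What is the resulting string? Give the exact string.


Answer: DADXDADXX

Derivation:
Step 0: AAX
Step 1: DADXDADXX
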